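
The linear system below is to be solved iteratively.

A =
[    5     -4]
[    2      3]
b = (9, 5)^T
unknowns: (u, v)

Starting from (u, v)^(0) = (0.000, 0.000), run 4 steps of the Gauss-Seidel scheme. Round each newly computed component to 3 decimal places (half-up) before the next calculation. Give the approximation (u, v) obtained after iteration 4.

(2.081, 0.279)

Iteration 1:
  u = (9 - (-4)·0.000) / (5) = 1.800
  v = (5 - (2)·1.800) / (3) = 0.467
Iteration 2:
  u = (9 - (-4)·0.467) / (5) = 2.174
  v = (5 - (2)·2.174) / (3) = 0.217
Iteration 3:
  u = (9 - (-4)·0.217) / (5) = 1.974
  v = (5 - (2)·1.974) / (3) = 0.351
Iteration 4:
  u = (9 - (-4)·0.351) / (5) = 2.081
  v = (5 - (2)·2.081) / (3) = 0.279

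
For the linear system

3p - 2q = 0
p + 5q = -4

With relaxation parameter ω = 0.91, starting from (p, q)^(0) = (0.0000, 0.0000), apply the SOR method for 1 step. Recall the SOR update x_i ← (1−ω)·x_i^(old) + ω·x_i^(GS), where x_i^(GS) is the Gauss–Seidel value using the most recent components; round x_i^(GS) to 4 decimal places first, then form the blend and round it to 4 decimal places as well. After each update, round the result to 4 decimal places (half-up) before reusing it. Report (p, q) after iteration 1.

(0.0000, -0.7280)

Iteration 1:
  p: GS value = (0 - (-2)·0.0000) / (3) = 0.0000;  p ← (1−ω)·0.0000 + ω·0.0000 = 0.0000
  q: GS value = (-4 - (1)·0.0000) / (5) = -0.8000;  q ← (1−ω)·0.0000 + ω·-0.8000 = -0.7280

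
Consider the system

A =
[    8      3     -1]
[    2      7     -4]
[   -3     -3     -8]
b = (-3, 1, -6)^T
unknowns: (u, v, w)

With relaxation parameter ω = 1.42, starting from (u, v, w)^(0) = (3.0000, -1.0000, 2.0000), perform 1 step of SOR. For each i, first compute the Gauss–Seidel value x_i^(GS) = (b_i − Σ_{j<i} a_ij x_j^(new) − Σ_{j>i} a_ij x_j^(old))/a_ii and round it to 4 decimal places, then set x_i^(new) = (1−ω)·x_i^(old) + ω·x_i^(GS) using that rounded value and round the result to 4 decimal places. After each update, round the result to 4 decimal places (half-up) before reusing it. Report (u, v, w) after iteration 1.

(-0.9050, 2.6129, -0.6845)

Iteration 1:
  u: GS value = (-3 - (3)·-1.0000 - (-1)·2.0000) / (8) = 0.2500;  u ← (1−ω)·3.0000 + ω·0.2500 = -0.9050
  v: GS value = (1 - (2)·-0.9050 - (-4)·2.0000) / (7) = 1.5443;  v ← (1−ω)·-1.0000 + ω·1.5443 = 2.6129
  w: GS value = (-6 - (-3)·-0.9050 - (-3)·2.6129) / (-8) = 0.1095;  w ← (1−ω)·2.0000 + ω·0.1095 = -0.6845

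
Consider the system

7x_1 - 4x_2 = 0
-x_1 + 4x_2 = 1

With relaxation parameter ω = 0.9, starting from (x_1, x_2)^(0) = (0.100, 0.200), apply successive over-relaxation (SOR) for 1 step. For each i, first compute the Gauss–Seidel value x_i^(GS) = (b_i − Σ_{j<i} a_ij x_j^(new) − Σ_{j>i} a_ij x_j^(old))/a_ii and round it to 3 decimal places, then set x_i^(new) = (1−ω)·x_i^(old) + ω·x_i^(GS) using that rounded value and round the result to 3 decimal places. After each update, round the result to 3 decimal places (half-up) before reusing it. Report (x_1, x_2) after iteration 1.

(0.113, 0.270)

Iteration 1:
  x_1: GS value = (0 - (-4)·0.200) / (7) = 0.114;  x_1 ← (1−ω)·0.100 + ω·0.114 = 0.113
  x_2: GS value = (1 - (-1)·0.113) / (4) = 0.278;  x_2 ← (1−ω)·0.200 + ω·0.278 = 0.270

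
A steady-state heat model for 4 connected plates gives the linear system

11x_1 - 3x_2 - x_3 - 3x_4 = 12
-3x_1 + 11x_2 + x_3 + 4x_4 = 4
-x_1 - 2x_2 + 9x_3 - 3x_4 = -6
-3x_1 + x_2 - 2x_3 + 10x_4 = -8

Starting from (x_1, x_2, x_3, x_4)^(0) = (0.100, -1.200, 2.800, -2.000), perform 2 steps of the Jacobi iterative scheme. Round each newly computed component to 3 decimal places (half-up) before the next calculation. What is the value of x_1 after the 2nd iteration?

1.158

Iteration 1:
  x_1 = (12 - (-3)·-1.200 - (-1)·2.800 - (-3)·-2.000) / (11) = 0.473
  x_2 = (4 - (-3)·0.100 - (1)·2.800 - (4)·-2.000) / (11) = 0.864
  x_3 = (-6 - (-1)·0.100 - (-2)·-1.200 - (-3)·-2.000) / (9) = -1.589
  x_4 = (-8 - (-3)·0.100 - (1)·-1.200 - (-2)·2.800) / (10) = -0.090
Iteration 2:
  x_1 = (12 - (-3)·0.864 - (-1)·-1.589 - (-3)·-0.090) / (11) = 1.158
  x_2 = (4 - (-3)·0.473 - (1)·-1.589 - (4)·-0.090) / (11) = 0.670
  x_3 = (-6 - (-1)·0.473 - (-2)·0.864 - (-3)·-0.090) / (9) = -0.452
  x_4 = (-8 - (-3)·0.473 - (1)·0.864 - (-2)·-1.589) / (10) = -1.062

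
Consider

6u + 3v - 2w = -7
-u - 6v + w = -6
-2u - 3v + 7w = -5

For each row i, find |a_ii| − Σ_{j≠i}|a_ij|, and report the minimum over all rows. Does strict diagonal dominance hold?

1

row 1: |6| − (3+2) = 1
row 2: |-6| − (1+1) = 4
row 3: |7| − (2+3) = 2
minimum over rows = 1 → strictly diagonally dominant (convergence guaranteed)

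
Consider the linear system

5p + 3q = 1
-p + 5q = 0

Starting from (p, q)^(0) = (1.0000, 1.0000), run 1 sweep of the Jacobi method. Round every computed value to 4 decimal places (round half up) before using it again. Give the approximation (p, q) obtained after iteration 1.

Iteration 1:
  p = (1 - (3)·1.0000) / (5) = -0.4000
  q = (0 - (-1)·1.0000) / (5) = 0.2000

(-0.4000, 0.2000)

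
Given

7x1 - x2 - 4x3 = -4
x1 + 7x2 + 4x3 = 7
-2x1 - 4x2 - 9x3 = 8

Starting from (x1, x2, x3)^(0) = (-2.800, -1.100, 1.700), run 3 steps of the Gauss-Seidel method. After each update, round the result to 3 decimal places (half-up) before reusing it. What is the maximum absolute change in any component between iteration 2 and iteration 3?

0.263

Iteration 1:
  x1 = (-4 - (-1)·-1.100 - (-4)·1.700) / (7) = 0.243
  x2 = (7 - (1)·0.243 - (4)·1.700) / (7) = -0.006
  x3 = (8 - (-2)·0.243 - (-4)·-0.006) / (-9) = -0.940
Iteration 2:
  x1 = (-4 - (-1)·-0.006 - (-4)·-0.940) / (7) = -1.109
  x2 = (7 - (1)·-1.109 - (4)·-0.940) / (7) = 1.696
  x3 = (8 - (-2)·-1.109 - (-4)·1.696) / (-9) = -1.396
Iteration 3:
  x1 = (-4 - (-1)·1.696 - (-4)·-1.396) / (7) = -1.127
  x2 = (7 - (1)·-1.127 - (4)·-1.396) / (7) = 1.959
  x3 = (8 - (-2)·-1.127 - (-4)·1.959) / (-9) = -1.509
Change: (-0.018, 0.263, -0.113) → max |·| = 0.263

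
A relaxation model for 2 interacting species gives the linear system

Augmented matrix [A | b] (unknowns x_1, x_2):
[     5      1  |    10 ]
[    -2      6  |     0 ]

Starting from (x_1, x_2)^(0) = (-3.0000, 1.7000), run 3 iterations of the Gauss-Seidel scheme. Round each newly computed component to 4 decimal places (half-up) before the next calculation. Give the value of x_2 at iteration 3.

0.6247

Iteration 1:
  x_1 = (10 - (1)·1.7000) / (5) = 1.6600
  x_2 = (0 - (-2)·1.6600) / (6) = 0.5533
Iteration 2:
  x_1 = (10 - (1)·0.5533) / (5) = 1.8893
  x_2 = (0 - (-2)·1.8893) / (6) = 0.6298
Iteration 3:
  x_1 = (10 - (1)·0.6298) / (5) = 1.8740
  x_2 = (0 - (-2)·1.8740) / (6) = 0.6247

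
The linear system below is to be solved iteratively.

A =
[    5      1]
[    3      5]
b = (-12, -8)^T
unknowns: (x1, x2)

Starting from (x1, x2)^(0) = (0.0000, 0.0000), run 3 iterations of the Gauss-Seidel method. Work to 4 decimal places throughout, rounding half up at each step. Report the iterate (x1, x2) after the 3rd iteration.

Iteration 1:
  x1 = (-12 - (1)·0.0000) / (5) = -2.4000
  x2 = (-8 - (3)·-2.4000) / (5) = -0.1600
Iteration 2:
  x1 = (-12 - (1)·-0.1600) / (5) = -2.3680
  x2 = (-8 - (3)·-2.3680) / (5) = -0.1792
Iteration 3:
  x1 = (-12 - (1)·-0.1792) / (5) = -2.3642
  x2 = (-8 - (3)·-2.3642) / (5) = -0.1815

(-2.3642, -0.1815)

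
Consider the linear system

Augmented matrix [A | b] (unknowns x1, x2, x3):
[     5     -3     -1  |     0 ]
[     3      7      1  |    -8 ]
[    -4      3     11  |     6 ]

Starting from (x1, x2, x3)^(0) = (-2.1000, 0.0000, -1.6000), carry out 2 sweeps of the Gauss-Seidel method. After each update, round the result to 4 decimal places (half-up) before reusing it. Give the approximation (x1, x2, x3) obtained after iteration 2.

(-0.3381, -1.0895, 0.7196)

Iteration 1:
  x1 = (0 - (-3)·0.0000 - (-1)·-1.6000) / (5) = -0.3200
  x2 = (-8 - (3)·-0.3200 - (1)·-1.6000) / (7) = -0.7771
  x3 = (6 - (-4)·-0.3200 - (3)·-0.7771) / (11) = 0.6410
Iteration 2:
  x1 = (0 - (-3)·-0.7771 - (-1)·0.6410) / (5) = -0.3381
  x2 = (-8 - (3)·-0.3381 - (1)·0.6410) / (7) = -1.0895
  x3 = (6 - (-4)·-0.3381 - (3)·-1.0895) / (11) = 0.7196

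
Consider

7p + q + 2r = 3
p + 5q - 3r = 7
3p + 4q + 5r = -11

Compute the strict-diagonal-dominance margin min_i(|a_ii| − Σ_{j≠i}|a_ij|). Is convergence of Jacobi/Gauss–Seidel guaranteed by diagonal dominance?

-2

row 1: |7| − (1+2) = 4
row 2: |5| − (1+3) = 1
row 3: |5| − (3+4) = -2
minimum over rows = -2 → not strictly diagonally dominant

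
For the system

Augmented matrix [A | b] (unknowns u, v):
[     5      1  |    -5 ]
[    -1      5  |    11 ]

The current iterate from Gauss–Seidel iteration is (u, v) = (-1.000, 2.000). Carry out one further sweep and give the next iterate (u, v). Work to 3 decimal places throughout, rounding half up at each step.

One sweep:
  u = (-5 - (1)·2.000) / (5) = -1.400
  v = (11 - (-1)·-1.400) / (5) = 1.920

(-1.400, 1.920)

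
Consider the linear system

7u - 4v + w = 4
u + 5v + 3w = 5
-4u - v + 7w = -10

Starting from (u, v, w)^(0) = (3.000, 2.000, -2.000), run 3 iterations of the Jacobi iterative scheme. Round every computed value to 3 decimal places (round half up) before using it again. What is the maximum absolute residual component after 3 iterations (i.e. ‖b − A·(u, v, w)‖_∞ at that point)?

Iteration 1:
  u = (4 - (-4)·2.000 - (1)·-2.000) / (7) = 2.000
  v = (5 - (1)·3.000 - (3)·-2.000) / (5) = 1.600
  w = (-10 - (-4)·3.000 - (-1)·2.000) / (7) = 0.571
Iteration 2:
  u = (4 - (-4)·1.600 - (1)·0.571) / (7) = 1.404
  v = (5 - (1)·2.000 - (3)·0.571) / (5) = 0.257
  w = (-10 - (-4)·2.000 - (-1)·1.600) / (7) = -0.057
Iteration 3:
  u = (4 - (-4)·0.257 - (1)·-0.057) / (7) = 0.726
  v = (5 - (1)·1.404 - (3)·-0.057) / (5) = 0.753
  w = (-10 - (-4)·1.404 - (-1)·0.257) / (7) = -0.590
Residual b − A·x = (2.520, 2.279, -2.213); ∞-norm = 2.520

2.520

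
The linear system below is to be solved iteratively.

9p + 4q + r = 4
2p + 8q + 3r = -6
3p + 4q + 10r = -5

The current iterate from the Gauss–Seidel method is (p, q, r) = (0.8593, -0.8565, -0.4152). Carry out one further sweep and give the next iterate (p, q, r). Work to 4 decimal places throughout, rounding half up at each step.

(0.8712, -0.8121, -0.4365)

One sweep:
  p = (4 - (4)·-0.8565 - (1)·-0.4152) / (9) = 0.8712
  q = (-6 - (2)·0.8712 - (3)·-0.4152) / (8) = -0.8121
  r = (-5 - (3)·0.8712 - (4)·-0.8121) / (10) = -0.4365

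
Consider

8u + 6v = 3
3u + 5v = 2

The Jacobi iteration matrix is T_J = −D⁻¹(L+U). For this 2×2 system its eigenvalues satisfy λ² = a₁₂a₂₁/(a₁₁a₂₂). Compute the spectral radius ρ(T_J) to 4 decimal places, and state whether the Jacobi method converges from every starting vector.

a₁₂a₂₁/(a₁₁a₂₂) = (6)·(3) / ((8)·(5)) = 0.450000
ρ = √|0.450000| = √0.450000 = 0.6708
ρ < 1, so Jacobi converges

0.6708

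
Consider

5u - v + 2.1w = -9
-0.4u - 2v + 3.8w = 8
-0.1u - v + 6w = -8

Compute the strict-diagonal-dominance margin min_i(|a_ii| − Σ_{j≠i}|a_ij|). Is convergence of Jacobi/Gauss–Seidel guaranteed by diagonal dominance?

-2.2

row 1: |5| − (1+2.1) = 1.9
row 2: |-2| − (0.4+3.8) = -2.2
row 3: |6| − (0.1+1) = 4.9
minimum over rows = -2.2 → not strictly diagonally dominant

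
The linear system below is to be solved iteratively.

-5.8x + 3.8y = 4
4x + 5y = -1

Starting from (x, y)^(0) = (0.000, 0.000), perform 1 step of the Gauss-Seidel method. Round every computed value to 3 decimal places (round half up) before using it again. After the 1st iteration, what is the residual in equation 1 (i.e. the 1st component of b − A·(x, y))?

-1.340

Iteration 1:
  x = (4 - (3.8)·0.000) / (-5.8) = -0.690
  y = (-1 - (4)·-0.690) / (5) = 0.352
Residual b − A·x = (-1.340, 0.000)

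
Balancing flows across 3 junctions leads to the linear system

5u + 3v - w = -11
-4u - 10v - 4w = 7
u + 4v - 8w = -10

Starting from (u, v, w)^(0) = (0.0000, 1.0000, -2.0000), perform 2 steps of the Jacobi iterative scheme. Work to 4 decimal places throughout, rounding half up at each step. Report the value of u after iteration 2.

-1.9100

Iteration 1:
  u = (-11 - (3)·1.0000 - (-1)·-2.0000) / (5) = -3.2000
  v = (7 - (-4)·0.0000 - (-4)·-2.0000) / (-10) = 0.1000
  w = (-10 - (1)·0.0000 - (4)·1.0000) / (-8) = 1.7500
Iteration 2:
  u = (-11 - (3)·0.1000 - (-1)·1.7500) / (5) = -1.9100
  v = (7 - (-4)·-3.2000 - (-4)·1.7500) / (-10) = -0.1200
  w = (-10 - (1)·-3.2000 - (4)·0.1000) / (-8) = 0.9000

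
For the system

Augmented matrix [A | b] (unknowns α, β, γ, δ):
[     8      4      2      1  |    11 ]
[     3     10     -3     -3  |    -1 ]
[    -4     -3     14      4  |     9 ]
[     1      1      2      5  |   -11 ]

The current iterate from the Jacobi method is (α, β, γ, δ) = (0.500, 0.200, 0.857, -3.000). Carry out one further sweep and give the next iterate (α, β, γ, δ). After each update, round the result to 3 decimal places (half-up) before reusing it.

One sweep:
  α = (11 - (4)·0.200 - (2)·0.857 - (1)·-3.000) / (8) = 1.436
  β = (-1 - (3)·0.500 - (-3)·0.857 - (-3)·-3.000) / (10) = -0.893
  γ = (9 - (-4)·0.500 - (-3)·0.200 - (4)·-3.000) / (14) = 1.686
  δ = (-11 - (1)·0.500 - (1)·0.200 - (2)·0.857) / (5) = -2.683

(1.436, -0.893, 1.686, -2.683)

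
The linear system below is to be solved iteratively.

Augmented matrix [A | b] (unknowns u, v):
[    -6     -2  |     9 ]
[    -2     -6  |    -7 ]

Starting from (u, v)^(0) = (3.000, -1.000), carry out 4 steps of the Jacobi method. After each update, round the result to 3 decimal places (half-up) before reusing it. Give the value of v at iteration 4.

Iteration 1:
  u = (9 - (-2)·-1.000) / (-6) = -1.167
  v = (-7 - (-2)·3.000) / (-6) = 0.167
Iteration 2:
  u = (9 - (-2)·0.167) / (-6) = -1.556
  v = (-7 - (-2)·-1.167) / (-6) = 1.556
Iteration 3:
  u = (9 - (-2)·1.556) / (-6) = -2.019
  v = (-7 - (-2)·-1.556) / (-6) = 1.685
Iteration 4:
  u = (9 - (-2)·1.685) / (-6) = -2.062
  v = (-7 - (-2)·-2.019) / (-6) = 1.840

1.840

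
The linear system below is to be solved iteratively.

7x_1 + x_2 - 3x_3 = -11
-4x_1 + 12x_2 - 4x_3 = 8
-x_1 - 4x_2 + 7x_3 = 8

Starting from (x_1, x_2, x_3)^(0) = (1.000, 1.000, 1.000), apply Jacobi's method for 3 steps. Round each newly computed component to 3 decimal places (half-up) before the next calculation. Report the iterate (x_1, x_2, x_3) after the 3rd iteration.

Iteration 1:
  x_1 = (-11 - (1)·1.000 - (-3)·1.000) / (7) = -1.286
  x_2 = (8 - (-4)·1.000 - (-4)·1.000) / (12) = 1.333
  x_3 = (8 - (-1)·1.000 - (-4)·1.000) / (7) = 1.857
Iteration 2:
  x_1 = (-11 - (1)·1.333 - (-3)·1.857) / (7) = -0.966
  x_2 = (8 - (-4)·-1.286 - (-4)·1.857) / (12) = 0.857
  x_3 = (8 - (-1)·-1.286 - (-4)·1.333) / (7) = 1.721
Iteration 3:
  x_1 = (-11 - (1)·0.857 - (-3)·1.721) / (7) = -0.956
  x_2 = (8 - (-4)·-0.966 - (-4)·1.721) / (12) = 0.918
  x_3 = (8 - (-1)·-0.966 - (-4)·0.857) / (7) = 1.495

(-0.956, 0.918, 1.495)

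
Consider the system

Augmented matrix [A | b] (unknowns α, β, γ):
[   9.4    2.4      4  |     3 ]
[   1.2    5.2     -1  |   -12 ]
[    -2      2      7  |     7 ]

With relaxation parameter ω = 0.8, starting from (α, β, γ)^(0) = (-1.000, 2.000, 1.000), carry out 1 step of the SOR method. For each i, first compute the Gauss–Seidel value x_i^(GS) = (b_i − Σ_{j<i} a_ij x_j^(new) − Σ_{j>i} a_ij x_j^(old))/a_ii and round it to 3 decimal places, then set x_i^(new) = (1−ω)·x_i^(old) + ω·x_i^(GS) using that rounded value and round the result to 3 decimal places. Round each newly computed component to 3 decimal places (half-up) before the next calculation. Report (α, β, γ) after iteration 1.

Iteration 1:
  α: GS value = (3 - (2.4)·2.000 - (4)·1.000) / (9.4) = -0.617;  α ← (1−ω)·-1.000 + ω·-0.617 = -0.694
  β: GS value = (-12 - (1.2)·-0.694 - (-1)·1.000) / (5.2) = -1.955;  β ← (1−ω)·2.000 + ω·-1.955 = -1.164
  γ: GS value = (7 - (-2)·-0.694 - (2)·-1.164) / (7) = 1.134;  γ ← (1−ω)·1.000 + ω·1.134 = 1.107

(-0.694, -1.164, 1.107)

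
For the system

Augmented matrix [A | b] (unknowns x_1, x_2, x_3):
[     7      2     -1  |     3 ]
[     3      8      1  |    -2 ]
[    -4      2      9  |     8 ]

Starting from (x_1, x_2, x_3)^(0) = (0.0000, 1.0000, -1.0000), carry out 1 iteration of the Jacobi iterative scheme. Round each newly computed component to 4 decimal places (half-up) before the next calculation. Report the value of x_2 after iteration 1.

-0.1250

Iteration 1:
  x_1 = (3 - (2)·1.0000 - (-1)·-1.0000) / (7) = 0.0000
  x_2 = (-2 - (3)·0.0000 - (1)·-1.0000) / (8) = -0.1250
  x_3 = (8 - (-4)·0.0000 - (2)·1.0000) / (9) = 0.6667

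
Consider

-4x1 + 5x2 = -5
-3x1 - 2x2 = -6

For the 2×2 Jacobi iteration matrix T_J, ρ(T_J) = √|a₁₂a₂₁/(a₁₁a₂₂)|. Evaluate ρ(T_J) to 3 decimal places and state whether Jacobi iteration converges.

1.369

a₁₂a₂₁/(a₁₁a₂₂) = (5)·(-3) / ((-4)·(-2)) = -1.875000
ρ = √|-1.875000| = √1.875000 = 1.369
ρ > 1, so Jacobi diverges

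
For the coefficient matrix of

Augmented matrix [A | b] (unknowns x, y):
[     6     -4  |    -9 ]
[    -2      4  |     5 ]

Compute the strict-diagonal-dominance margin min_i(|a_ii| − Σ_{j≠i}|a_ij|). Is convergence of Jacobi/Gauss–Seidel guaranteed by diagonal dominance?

row 1: |6| − (4) = 2
row 2: |4| − (2) = 2
minimum over rows = 2 → strictly diagonally dominant (convergence guaranteed)

2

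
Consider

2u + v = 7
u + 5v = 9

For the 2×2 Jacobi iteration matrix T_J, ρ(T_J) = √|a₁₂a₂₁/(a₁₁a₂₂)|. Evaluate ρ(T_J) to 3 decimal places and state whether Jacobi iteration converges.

a₁₂a₂₁/(a₁₁a₂₂) = (1)·(1) / ((2)·(5)) = 0.100000
ρ = √|0.100000| = √0.100000 = 0.316
ρ < 1, so Jacobi converges

0.316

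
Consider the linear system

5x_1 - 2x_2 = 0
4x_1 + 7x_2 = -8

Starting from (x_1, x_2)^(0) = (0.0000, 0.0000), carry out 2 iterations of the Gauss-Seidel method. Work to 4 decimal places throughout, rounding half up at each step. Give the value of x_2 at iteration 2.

Iteration 1:
  x_1 = (0 - (-2)·0.0000) / (5) = 0.0000
  x_2 = (-8 - (4)·0.0000) / (7) = -1.1429
Iteration 2:
  x_1 = (0 - (-2)·-1.1429) / (5) = -0.4572
  x_2 = (-8 - (4)·-0.4572) / (7) = -0.8816

-0.8816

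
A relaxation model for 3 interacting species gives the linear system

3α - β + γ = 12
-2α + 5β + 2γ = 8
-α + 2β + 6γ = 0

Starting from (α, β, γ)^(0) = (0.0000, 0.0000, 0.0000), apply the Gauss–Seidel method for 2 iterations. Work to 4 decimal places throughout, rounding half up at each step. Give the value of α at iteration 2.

5.2000

Iteration 1:
  α = (12 - (-1)·0.0000 - (1)·0.0000) / (3) = 4.0000
  β = (8 - (-2)·4.0000 - (2)·0.0000) / (5) = 3.2000
  γ = (0 - (-1)·4.0000 - (2)·3.2000) / (6) = -0.4000
Iteration 2:
  α = (12 - (-1)·3.2000 - (1)·-0.4000) / (3) = 5.2000
  β = (8 - (-2)·5.2000 - (2)·-0.4000) / (5) = 3.8400
  γ = (0 - (-1)·5.2000 - (2)·3.8400) / (6) = -0.4133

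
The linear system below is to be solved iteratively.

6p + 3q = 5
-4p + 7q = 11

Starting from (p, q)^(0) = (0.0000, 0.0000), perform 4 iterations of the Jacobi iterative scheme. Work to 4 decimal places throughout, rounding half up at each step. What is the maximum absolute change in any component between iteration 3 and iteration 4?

0.2245

Iteration 1:
  p = (5 - (3)·0.0000) / (6) = 0.8333
  q = (11 - (-4)·0.0000) / (7) = 1.5714
Iteration 2:
  p = (5 - (3)·1.5714) / (6) = 0.0476
  q = (11 - (-4)·0.8333) / (7) = 2.0476
Iteration 3:
  p = (5 - (3)·2.0476) / (6) = -0.1905
  q = (11 - (-4)·0.0476) / (7) = 1.5986
Iteration 4:
  p = (5 - (3)·1.5986) / (6) = 0.0340
  q = (11 - (-4)·-0.1905) / (7) = 1.4626
Change: (0.2245, -0.1360) → max |·| = 0.2245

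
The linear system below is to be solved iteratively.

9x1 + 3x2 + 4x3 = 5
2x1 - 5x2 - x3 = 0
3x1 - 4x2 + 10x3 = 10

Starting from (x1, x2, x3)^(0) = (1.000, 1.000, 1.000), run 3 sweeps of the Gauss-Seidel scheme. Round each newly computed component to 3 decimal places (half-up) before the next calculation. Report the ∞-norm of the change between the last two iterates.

Iteration 1:
  x1 = (5 - (3)·1.000 - (4)·1.000) / (9) = -0.222
  x2 = (0 - (2)·-0.222 - (-1)·1.000) / (-5) = -0.289
  x3 = (10 - (3)·-0.222 - (-4)·-0.289) / (10) = 0.951
Iteration 2:
  x1 = (5 - (3)·-0.289 - (4)·0.951) / (9) = 0.229
  x2 = (0 - (2)·0.229 - (-1)·0.951) / (-5) = -0.099
  x3 = (10 - (3)·0.229 - (-4)·-0.099) / (10) = 0.892
Iteration 3:
  x1 = (5 - (3)·-0.099 - (4)·0.892) / (9) = 0.192
  x2 = (0 - (2)·0.192 - (-1)·0.892) / (-5) = -0.102
  x3 = (10 - (3)·0.192 - (-4)·-0.102) / (10) = 0.902
Change: (-0.037, -0.003, 0.010) → max |·| = 0.037

0.037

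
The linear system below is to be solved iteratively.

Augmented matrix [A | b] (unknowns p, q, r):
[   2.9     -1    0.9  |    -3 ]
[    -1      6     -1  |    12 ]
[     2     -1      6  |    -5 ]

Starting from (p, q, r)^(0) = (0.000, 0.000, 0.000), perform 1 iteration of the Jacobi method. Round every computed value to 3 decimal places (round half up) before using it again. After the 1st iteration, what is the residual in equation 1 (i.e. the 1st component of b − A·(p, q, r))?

Iteration 1:
  p = (-3 - (-1)·0.000 - (0.9)·0.000) / (2.9) = -1.034
  q = (12 - (-1)·0.000 - (-1)·0.000) / (6) = 2.000
  r = (-5 - (2)·0.000 - (-1)·0.000) / (6) = -0.833
Residual b − A·x = (2.748, -1.867, 4.066)

2.748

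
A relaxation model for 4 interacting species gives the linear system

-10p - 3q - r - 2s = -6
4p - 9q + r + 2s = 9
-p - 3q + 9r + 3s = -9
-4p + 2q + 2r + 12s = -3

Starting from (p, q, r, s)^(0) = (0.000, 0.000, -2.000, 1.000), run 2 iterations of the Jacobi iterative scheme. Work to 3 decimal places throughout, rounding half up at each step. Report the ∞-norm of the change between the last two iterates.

Iteration 1:
  p = (-6 - (-3)·0.000 - (-1)·-2.000 - (-2)·1.000) / (-10) = 0.600
  q = (9 - (4)·0.000 - (1)·-2.000 - (2)·1.000) / (-9) = -1.000
  r = (-9 - (-1)·0.000 - (-3)·0.000 - (3)·1.000) / (9) = -1.333
  s = (-3 - (-4)·0.000 - (2)·0.000 - (2)·-2.000) / (12) = 0.083
Iteration 2:
  p = (-6 - (-3)·-1.000 - (-1)·-1.333 - (-2)·0.083) / (-10) = 1.017
  q = (9 - (4)·0.600 - (1)·-1.333 - (2)·0.083) / (-9) = -0.863
  r = (-9 - (-1)·0.600 - (-3)·-1.000 - (3)·0.083) / (9) = -1.294
  s = (-3 - (-4)·0.600 - (2)·-1.000 - (2)·-1.333) / (12) = 0.339
Change: (0.417, 0.137, 0.039, 0.256) → max |·| = 0.417

0.417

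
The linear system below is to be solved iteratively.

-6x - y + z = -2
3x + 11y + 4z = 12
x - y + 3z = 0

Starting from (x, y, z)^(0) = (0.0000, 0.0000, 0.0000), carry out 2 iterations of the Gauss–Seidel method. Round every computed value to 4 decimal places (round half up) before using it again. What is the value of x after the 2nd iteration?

0.2037

Iteration 1:
  x = (-2 - (-1)·0.0000 - (1)·0.0000) / (-6) = 0.3333
  y = (12 - (3)·0.3333 - (4)·0.0000) / (11) = 1.0000
  z = (0 - (1)·0.3333 - (-1)·1.0000) / (3) = 0.2222
Iteration 2:
  x = (-2 - (-1)·1.0000 - (1)·0.2222) / (-6) = 0.2037
  y = (12 - (3)·0.2037 - (4)·0.2222) / (11) = 0.9546
  z = (0 - (1)·0.2037 - (-1)·0.9546) / (3) = 0.2503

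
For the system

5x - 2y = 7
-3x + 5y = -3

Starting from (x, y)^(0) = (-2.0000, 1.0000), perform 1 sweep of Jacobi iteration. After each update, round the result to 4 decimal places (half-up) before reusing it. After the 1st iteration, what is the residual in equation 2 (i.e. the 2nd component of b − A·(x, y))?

Iteration 1:
  x = (7 - (-2)·1.0000) / (5) = 1.8000
  y = (-3 - (-3)·-2.0000) / (5) = -1.8000
Residual b − A·x = (-5.6000, 11.4000)

11.4000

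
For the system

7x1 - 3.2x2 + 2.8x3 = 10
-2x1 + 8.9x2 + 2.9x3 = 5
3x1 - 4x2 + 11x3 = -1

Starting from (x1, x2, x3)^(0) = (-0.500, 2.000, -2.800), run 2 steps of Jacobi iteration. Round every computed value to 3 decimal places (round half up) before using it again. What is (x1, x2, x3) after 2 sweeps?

Iteration 1:
  x1 = (10 - (-3.2)·2.000 - (2.8)·-2.800) / (7) = 3.463
  x2 = (5 - (-2)·-0.500 - (2.9)·-2.800) / (8.9) = 1.362
  x3 = (-1 - (3)·-0.500 - (-4)·2.000) / (11) = 0.773
Iteration 2:
  x1 = (10 - (-3.2)·1.362 - (2.8)·0.773) / (7) = 1.742
  x2 = (5 - (-2)·3.463 - (2.9)·0.773) / (8.9) = 1.088
  x3 = (-1 - (3)·3.463 - (-4)·1.362) / (11) = -0.540

(1.742, 1.088, -0.540)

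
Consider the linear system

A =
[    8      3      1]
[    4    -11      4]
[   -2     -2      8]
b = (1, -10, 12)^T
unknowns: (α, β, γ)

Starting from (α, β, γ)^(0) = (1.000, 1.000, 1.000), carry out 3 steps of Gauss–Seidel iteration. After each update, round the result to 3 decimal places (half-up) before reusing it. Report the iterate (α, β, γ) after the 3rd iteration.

Iteration 1:
  α = (1 - (3)·1.000 - (1)·1.000) / (8) = -0.375
  β = (-10 - (4)·-0.375 - (4)·1.000) / (-11) = 1.136
  γ = (12 - (-2)·-0.375 - (-2)·1.136) / (8) = 1.690
Iteration 2:
  α = (1 - (3)·1.136 - (1)·1.690) / (8) = -0.512
  β = (-10 - (4)·-0.512 - (4)·1.690) / (-11) = 1.337
  γ = (12 - (-2)·-0.512 - (-2)·1.337) / (8) = 1.706
Iteration 3:
  α = (1 - (3)·1.337 - (1)·1.706) / (8) = -0.590
  β = (-10 - (4)·-0.590 - (4)·1.706) / (-11) = 1.315
  γ = (12 - (-2)·-0.590 - (-2)·1.315) / (8) = 1.681

(-0.590, 1.315, 1.681)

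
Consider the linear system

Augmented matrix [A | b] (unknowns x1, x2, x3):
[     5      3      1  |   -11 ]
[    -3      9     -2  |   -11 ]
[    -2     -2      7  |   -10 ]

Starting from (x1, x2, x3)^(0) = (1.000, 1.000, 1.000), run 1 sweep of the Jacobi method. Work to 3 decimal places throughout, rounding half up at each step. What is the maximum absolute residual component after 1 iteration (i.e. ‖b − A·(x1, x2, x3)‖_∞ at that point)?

15.711

Iteration 1:
  x1 = (-11 - (3)·1.000 - (1)·1.000) / (5) = -3.000
  x2 = (-11 - (-3)·1.000 - (-2)·1.000) / (9) = -0.667
  x3 = (-10 - (-2)·1.000 - (-2)·1.000) / (7) = -0.857
Residual b − A·x = (6.858, -15.711, -11.335); ∞-norm = 15.711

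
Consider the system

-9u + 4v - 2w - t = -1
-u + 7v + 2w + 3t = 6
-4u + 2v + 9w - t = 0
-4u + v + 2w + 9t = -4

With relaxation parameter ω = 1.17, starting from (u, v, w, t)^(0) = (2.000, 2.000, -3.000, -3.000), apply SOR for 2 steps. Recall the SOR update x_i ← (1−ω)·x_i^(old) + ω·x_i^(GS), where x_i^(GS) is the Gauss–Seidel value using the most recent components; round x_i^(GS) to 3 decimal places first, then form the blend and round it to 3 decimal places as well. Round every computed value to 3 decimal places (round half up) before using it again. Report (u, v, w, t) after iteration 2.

Iteration 1:
  u: GS value = (-1 - (4)·2.000 - (-2)·-3.000 - (-1)·-3.000) / (-9) = 2.000;  u ← (1−ω)·2.000 + ω·2.000 = 2.000
  v: GS value = (6 - (-1)·2.000 - (2)·-3.000 - (3)·-3.000) / (7) = 3.286;  v ← (1−ω)·2.000 + ω·3.286 = 3.505
  w: GS value = (0 - (-4)·2.000 - (2)·3.505 - (-1)·-3.000) / (9) = -0.223;  w ← (1−ω)·-3.000 + ω·-0.223 = 0.249
  t: GS value = (-4 - (-4)·2.000 - (1)·3.505 - (2)·0.249) / (9) = 0.000;  t ← (1−ω)·-3.000 + ω·0.000 = 0.510
Iteration 2:
  u: GS value = (-1 - (4)·3.505 - (-2)·0.249 - (-1)·0.510) / (-9) = 1.557;  u ← (1−ω)·2.000 + ω·1.557 = 1.482
  v: GS value = (6 - (-1)·1.482 - (2)·0.249 - (3)·0.510) / (7) = 0.779;  v ← (1−ω)·3.505 + ω·0.779 = 0.316
  w: GS value = (0 - (-4)·1.482 - (2)·0.316 - (-1)·0.510) / (9) = 0.645;  w ← (1−ω)·0.249 + ω·0.645 = 0.712
  t: GS value = (-4 - (-4)·1.482 - (1)·0.316 - (2)·0.712) / (9) = 0.021;  t ← (1−ω)·0.510 + ω·0.021 = -0.062

(1.482, 0.316, 0.712, -0.062)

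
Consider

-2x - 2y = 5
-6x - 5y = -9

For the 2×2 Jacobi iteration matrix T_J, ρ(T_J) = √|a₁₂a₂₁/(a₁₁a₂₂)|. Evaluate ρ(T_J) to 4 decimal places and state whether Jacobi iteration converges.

a₁₂a₂₁/(a₁₁a₂₂) = (-2)·(-6) / ((-2)·(-5)) = 1.200000
ρ = √|1.200000| = √1.200000 = 1.0954
ρ > 1, so Jacobi diverges

1.0954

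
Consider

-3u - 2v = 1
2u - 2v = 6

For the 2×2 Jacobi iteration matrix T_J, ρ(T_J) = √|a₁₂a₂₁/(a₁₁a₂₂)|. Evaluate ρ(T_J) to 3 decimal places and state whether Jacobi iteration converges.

a₁₂a₂₁/(a₁₁a₂₂) = (-2)·(2) / ((-3)·(-2)) = -0.666667
ρ = √|-0.666667| = √0.666667 = 0.816
ρ < 1, so Jacobi converges

0.816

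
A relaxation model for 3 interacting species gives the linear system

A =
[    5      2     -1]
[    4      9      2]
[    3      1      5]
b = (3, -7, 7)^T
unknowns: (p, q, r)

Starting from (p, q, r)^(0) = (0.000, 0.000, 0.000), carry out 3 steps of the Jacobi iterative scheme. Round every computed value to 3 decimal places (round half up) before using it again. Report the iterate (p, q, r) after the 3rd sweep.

Iteration 1:
  p = (3 - (2)·0.000 - (-1)·0.000) / (5) = 0.600
  q = (-7 - (4)·0.000 - (2)·0.000) / (9) = -0.778
  r = (7 - (3)·0.000 - (1)·0.000) / (5) = 1.400
Iteration 2:
  p = (3 - (2)·-0.778 - (-1)·1.400) / (5) = 1.191
  q = (-7 - (4)·0.600 - (2)·1.400) / (9) = -1.356
  r = (7 - (3)·0.600 - (1)·-0.778) / (5) = 1.196
Iteration 3:
  p = (3 - (2)·-1.356 - (-1)·1.196) / (5) = 1.382
  q = (-7 - (4)·1.191 - (2)·1.196) / (9) = -1.573
  r = (7 - (3)·1.191 - (1)·-1.356) / (5) = 0.957

(1.382, -1.573, 0.957)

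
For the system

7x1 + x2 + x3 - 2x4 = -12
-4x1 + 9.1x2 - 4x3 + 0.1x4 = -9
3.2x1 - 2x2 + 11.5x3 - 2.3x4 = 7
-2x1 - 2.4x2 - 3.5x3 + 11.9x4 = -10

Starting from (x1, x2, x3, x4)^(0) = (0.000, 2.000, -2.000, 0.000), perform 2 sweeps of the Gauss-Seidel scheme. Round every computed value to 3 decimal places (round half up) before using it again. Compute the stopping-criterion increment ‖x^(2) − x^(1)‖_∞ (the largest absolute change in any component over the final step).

1.113

Iteration 1:
  x1 = (-12 - (1)·2.000 - (1)·-2.000 - (-2)·0.000) / (7) = -1.714
  x2 = (-9 - (-4)·-1.714 - (-4)·-2.000 - (0.1)·0.000) / (9.1) = -2.622
  x3 = (7 - (3.2)·-1.714 - (-2)·-2.622 - (-2.3)·0.000) / (11.5) = 0.630
  x4 = (-10 - (-2)·-1.714 - (-2.4)·-2.622 - (-3.5)·0.630) / (11.9) = -1.472
Iteration 2:
  x1 = (-12 - (1)·-2.622 - (1)·0.630 - (-2)·-1.472) / (7) = -1.850
  x2 = (-9 - (-4)·-1.850 - (-4)·0.630 - (0.1)·-1.472) / (9.1) = -1.509
  x3 = (7 - (3.2)·-1.850 - (-2)·-1.509 - (-2.3)·-1.472) / (11.5) = 0.567
  x4 = (-10 - (-2)·-1.850 - (-2.4)·-1.509 - (-3.5)·0.567) / (11.9) = -1.289
Change: (-0.136, 1.113, -0.063, 0.183) → max |·| = 1.113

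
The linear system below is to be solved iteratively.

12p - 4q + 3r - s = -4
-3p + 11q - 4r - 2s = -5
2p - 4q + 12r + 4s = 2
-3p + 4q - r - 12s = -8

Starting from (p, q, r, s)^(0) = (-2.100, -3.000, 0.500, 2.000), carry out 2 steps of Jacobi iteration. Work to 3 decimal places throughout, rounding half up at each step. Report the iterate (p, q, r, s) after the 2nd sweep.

(-0.194, -1.198, 0.171, 0.925)

Iteration 1:
  p = (-4 - (-4)·-3.000 - (3)·0.500 - (-1)·2.000) / (12) = -1.292
  q = (-5 - (-3)·-2.100 - (-4)·0.500 - (-2)·2.000) / (11) = -0.482
  r = (2 - (2)·-2.100 - (-4)·-3.000 - (4)·2.000) / (12) = -1.150
  s = (-8 - (-3)·-2.100 - (4)·-3.000 - (-1)·0.500) / (-12) = 0.150
Iteration 2:
  p = (-4 - (-4)·-0.482 - (3)·-1.150 - (-1)·0.150) / (12) = -0.194
  q = (-5 - (-3)·-1.292 - (-4)·-1.150 - (-2)·0.150) / (11) = -1.198
  r = (2 - (2)·-1.292 - (-4)·-0.482 - (4)·0.150) / (12) = 0.171
  s = (-8 - (-3)·-1.292 - (4)·-0.482 - (-1)·-1.150) / (-12) = 0.925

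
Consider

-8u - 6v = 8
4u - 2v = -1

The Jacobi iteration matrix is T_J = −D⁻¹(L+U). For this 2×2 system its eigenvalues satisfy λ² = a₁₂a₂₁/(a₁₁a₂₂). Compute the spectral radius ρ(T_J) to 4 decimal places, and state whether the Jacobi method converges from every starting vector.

a₁₂a₂₁/(a₁₁a₂₂) = (-6)·(4) / ((-8)·(-2)) = -1.500000
ρ = √|-1.500000| = √1.500000 = 1.2247
ρ > 1, so Jacobi diverges

1.2247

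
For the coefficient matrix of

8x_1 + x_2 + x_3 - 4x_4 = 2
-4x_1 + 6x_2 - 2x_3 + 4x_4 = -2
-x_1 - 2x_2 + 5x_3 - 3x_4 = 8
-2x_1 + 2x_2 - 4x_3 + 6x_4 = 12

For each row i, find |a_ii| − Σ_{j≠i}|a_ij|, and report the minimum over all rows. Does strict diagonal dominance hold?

row 1: |8| − (1+1+4) = 2
row 2: |6| − (4+2+4) = -4
row 3: |5| − (1+2+3) = -1
row 4: |6| − (2+2+4) = -2
minimum over rows = -4 → not strictly diagonally dominant

-4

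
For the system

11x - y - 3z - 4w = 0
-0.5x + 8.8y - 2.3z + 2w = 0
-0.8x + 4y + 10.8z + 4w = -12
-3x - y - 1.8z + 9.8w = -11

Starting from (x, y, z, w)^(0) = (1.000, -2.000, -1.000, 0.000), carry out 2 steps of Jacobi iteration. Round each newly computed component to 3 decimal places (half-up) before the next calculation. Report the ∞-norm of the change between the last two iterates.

Iteration 1:
  x = (0 - (-1)·-2.000 - (-3)·-1.000 - (-4)·0.000) / (11) = -0.455
  y = (0 - (-0.5)·1.000 - (-2.3)·-1.000 - (2)·0.000) / (8.8) = -0.205
  z = (-12 - (-0.8)·1.000 - (4)·-2.000 - (4)·0.000) / (10.8) = -0.296
  w = (-11 - (-3)·1.000 - (-1)·-2.000 - (-1.8)·-1.000) / (9.8) = -1.204
Iteration 2:
  x = (0 - (-1)·-0.205 - (-3)·-0.296 - (-4)·-1.204) / (11) = -0.537
  y = (0 - (-0.5)·-0.455 - (-2.3)·-0.296 - (2)·-1.204) / (8.8) = 0.170
  z = (-12 - (-0.8)·-0.455 - (4)·-0.205 - (4)·-1.204) / (10.8) = -0.623
  w = (-11 - (-3)·-0.455 - (-1)·-0.205 - (-1.8)·-0.296) / (9.8) = -1.337
Change: (-0.082, 0.375, -0.327, -0.133) → max |·| = 0.375

0.375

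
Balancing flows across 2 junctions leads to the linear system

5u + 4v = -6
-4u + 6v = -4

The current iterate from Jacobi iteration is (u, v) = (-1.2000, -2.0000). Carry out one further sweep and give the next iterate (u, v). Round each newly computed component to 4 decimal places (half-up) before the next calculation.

(0.4000, -1.4667)

One sweep:
  u = (-6 - (4)·-2.0000) / (5) = 0.4000
  v = (-4 - (-4)·-1.2000) / (6) = -1.4667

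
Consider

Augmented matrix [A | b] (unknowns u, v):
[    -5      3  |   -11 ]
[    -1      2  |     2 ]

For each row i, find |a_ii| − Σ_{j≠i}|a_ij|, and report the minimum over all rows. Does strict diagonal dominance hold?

1

row 1: |-5| − (3) = 2
row 2: |2| − (1) = 1
minimum over rows = 1 → strictly diagonally dominant (convergence guaranteed)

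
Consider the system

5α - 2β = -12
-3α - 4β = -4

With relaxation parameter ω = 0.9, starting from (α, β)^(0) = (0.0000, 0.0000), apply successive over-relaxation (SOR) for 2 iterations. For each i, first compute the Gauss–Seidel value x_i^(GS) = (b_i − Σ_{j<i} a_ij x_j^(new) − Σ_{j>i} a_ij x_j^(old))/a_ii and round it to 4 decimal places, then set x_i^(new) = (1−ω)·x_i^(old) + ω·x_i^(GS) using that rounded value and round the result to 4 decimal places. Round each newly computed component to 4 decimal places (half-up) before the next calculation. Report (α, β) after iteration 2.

(-1.5271, 2.1666)

Iteration 1:
  α: GS value = (-12 - (-2)·0.0000) / (5) = -2.4000;  α ← (1−ω)·0.0000 + ω·-2.4000 = -2.1600
  β: GS value = (-4 - (-3)·-2.1600) / (-4) = 2.6200;  β ← (1−ω)·0.0000 + ω·2.6200 = 2.3580
Iteration 2:
  α: GS value = (-12 - (-2)·2.3580) / (5) = -1.4568;  α ← (1−ω)·-2.1600 + ω·-1.4568 = -1.5271
  β: GS value = (-4 - (-3)·-1.5271) / (-4) = 2.1453;  β ← (1−ω)·2.3580 + ω·2.1453 = 2.1666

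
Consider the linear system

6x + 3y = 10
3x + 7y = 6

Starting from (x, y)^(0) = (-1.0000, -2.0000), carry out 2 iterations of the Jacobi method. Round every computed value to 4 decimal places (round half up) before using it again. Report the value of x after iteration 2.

1.0238

Iteration 1:
  x = (10 - (3)·-2.0000) / (6) = 2.6667
  y = (6 - (3)·-1.0000) / (7) = 1.2857
Iteration 2:
  x = (10 - (3)·1.2857) / (6) = 1.0238
  y = (6 - (3)·2.6667) / (7) = -0.2857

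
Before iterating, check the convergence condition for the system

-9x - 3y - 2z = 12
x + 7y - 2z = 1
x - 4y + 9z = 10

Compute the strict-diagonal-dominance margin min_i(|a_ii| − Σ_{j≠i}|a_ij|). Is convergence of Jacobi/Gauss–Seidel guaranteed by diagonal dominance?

4

row 1: |-9| − (3+2) = 4
row 2: |7| − (1+2) = 4
row 3: |9| − (1+4) = 4
minimum over rows = 4 → strictly diagonally dominant (convergence guaranteed)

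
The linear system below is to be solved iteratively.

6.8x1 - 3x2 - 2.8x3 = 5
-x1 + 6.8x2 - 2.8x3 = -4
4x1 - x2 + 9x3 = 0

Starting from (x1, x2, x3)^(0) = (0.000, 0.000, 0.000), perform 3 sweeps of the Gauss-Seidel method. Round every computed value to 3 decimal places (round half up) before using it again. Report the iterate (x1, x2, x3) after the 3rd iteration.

Iteration 1:
  x1 = (5 - (-3)·0.000 - (-2.8)·0.000) / (6.8) = 0.735
  x2 = (-4 - (-1)·0.735 - (-2.8)·0.000) / (6.8) = -0.480
  x3 = (0 - (4)·0.735 - (-1)·-0.480) / (9) = -0.380
Iteration 2:
  x1 = (5 - (-3)·-0.480 - (-2.8)·-0.380) / (6.8) = 0.367
  x2 = (-4 - (-1)·0.367 - (-2.8)·-0.380) / (6.8) = -0.691
  x3 = (0 - (4)·0.367 - (-1)·-0.691) / (9) = -0.240
Iteration 3:
  x1 = (5 - (-3)·-0.691 - (-2.8)·-0.240) / (6.8) = 0.332
  x2 = (-4 - (-1)·0.332 - (-2.8)·-0.240) / (6.8) = -0.638
  x3 = (0 - (4)·0.332 - (-1)·-0.638) / (9) = -0.218

(0.332, -0.638, -0.218)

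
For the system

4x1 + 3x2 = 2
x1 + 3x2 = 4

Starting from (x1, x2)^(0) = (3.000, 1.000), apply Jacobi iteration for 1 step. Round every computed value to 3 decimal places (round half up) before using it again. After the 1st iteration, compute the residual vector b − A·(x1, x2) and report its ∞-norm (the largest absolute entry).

3.251

Iteration 1:
  x1 = (2 - (3)·1.000) / (4) = -0.250
  x2 = (4 - (1)·3.000) / (3) = 0.333
Residual b − A·x = (2.001, 3.251); ∞-norm = 3.251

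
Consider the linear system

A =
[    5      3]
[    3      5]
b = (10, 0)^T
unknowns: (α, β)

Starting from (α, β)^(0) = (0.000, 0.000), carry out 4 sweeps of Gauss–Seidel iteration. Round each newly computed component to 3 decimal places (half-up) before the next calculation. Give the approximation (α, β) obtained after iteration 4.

Iteration 1:
  α = (10 - (3)·0.000) / (5) = 2.000
  β = (0 - (3)·2.000) / (5) = -1.200
Iteration 2:
  α = (10 - (3)·-1.200) / (5) = 2.720
  β = (0 - (3)·2.720) / (5) = -1.632
Iteration 3:
  α = (10 - (3)·-1.632) / (5) = 2.979
  β = (0 - (3)·2.979) / (5) = -1.787
Iteration 4:
  α = (10 - (3)·-1.787) / (5) = 3.072
  β = (0 - (3)·3.072) / (5) = -1.843

(3.072, -1.843)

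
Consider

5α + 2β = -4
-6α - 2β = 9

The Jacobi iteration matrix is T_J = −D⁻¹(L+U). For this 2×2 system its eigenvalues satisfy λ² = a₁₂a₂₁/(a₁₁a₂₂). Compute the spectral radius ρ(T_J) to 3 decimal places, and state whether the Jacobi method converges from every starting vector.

1.095

a₁₂a₂₁/(a₁₁a₂₂) = (2)·(-6) / ((5)·(-2)) = 1.200000
ρ = √|1.200000| = √1.200000 = 1.095
ρ > 1, so Jacobi diverges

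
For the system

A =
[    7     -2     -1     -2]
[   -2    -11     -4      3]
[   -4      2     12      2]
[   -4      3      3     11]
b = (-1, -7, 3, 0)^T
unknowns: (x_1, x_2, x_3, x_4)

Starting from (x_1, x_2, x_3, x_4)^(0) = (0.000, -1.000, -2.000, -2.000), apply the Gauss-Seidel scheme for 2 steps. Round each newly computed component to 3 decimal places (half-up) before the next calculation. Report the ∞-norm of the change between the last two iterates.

Iteration 1:
  x_1 = (-1 - (-2)·-1.000 - (-1)·-2.000 - (-2)·-2.000) / (7) = -1.286
  x_2 = (-7 - (-2)·-1.286 - (-4)·-2.000 - (3)·-2.000) / (-11) = 1.052
  x_3 = (3 - (-4)·-1.286 - (2)·1.052 - (2)·-2.000) / (12) = -0.021
  x_4 = (0 - (-4)·-1.286 - (3)·1.052 - (3)·-0.021) / (11) = -0.749
Iteration 2:
  x_1 = (-1 - (-2)·1.052 - (-1)·-0.021 - (-2)·-0.749) / (7) = -0.059
  x_2 = (-7 - (-2)·-0.059 - (-4)·-0.021 - (3)·-0.749) / (-11) = 0.450
  x_3 = (3 - (-4)·-0.059 - (2)·0.450 - (2)·-0.749) / (12) = 0.280
  x_4 = (0 - (-4)·-0.059 - (3)·0.450 - (3)·0.280) / (11) = -0.221
Change: (1.227, -0.602, 0.301, 0.528) → max |·| = 1.227

1.227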